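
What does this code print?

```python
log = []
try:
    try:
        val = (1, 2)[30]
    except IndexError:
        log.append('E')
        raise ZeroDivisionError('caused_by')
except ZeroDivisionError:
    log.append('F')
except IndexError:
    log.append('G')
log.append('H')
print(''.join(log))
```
EFH

ZeroDivisionError raised and caught, original IndexError not re-raised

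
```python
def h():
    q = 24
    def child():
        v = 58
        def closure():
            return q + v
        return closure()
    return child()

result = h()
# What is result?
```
82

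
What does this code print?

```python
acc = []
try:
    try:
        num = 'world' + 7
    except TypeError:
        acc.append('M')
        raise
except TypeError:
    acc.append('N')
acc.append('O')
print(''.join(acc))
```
MNO

raise without argument re-raises current exception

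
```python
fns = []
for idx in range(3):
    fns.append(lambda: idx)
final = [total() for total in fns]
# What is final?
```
[2, 2, 2]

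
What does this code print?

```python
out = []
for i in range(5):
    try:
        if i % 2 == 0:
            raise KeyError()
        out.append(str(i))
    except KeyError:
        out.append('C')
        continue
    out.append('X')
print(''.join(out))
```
C1XC3XC

continue in except skips rest of loop body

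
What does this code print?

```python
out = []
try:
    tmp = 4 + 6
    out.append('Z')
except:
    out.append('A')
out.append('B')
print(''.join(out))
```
ZB

No exception, try block completes normally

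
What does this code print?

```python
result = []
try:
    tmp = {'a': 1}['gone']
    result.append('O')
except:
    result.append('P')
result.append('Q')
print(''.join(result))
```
PQ

Exception raised in try, caught by bare except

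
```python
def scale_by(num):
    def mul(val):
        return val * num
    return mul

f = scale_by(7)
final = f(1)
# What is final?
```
7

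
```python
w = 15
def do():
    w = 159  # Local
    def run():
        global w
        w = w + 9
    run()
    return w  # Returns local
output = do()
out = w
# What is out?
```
24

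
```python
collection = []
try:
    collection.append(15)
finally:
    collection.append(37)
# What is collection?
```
[15, 37]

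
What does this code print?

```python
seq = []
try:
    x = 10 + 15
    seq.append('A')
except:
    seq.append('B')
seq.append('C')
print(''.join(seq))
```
AC

No exception, try block completes normally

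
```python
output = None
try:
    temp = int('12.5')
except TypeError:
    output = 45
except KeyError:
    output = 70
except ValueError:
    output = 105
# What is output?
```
105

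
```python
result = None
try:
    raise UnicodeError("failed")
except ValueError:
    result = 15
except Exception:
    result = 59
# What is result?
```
15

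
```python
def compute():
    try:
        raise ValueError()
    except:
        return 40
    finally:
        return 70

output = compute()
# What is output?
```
70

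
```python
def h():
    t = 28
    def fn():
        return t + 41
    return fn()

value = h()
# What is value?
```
69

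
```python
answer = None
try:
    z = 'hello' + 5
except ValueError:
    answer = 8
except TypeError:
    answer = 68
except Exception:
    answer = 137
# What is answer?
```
68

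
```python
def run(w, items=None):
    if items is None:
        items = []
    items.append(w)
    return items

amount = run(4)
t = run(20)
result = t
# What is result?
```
[20]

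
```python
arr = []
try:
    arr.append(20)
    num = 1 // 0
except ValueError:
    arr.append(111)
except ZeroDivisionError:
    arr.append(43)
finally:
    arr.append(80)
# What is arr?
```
[20, 43, 80]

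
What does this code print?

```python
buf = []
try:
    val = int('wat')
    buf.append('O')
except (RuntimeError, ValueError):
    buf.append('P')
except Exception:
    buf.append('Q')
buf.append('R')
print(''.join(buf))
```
PR

ValueError matches tuple containing it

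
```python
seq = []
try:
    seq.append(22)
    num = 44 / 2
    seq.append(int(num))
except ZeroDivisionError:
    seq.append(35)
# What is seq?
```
[22, 22]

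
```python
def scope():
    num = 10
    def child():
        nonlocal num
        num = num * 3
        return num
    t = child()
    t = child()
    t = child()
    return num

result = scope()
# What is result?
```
270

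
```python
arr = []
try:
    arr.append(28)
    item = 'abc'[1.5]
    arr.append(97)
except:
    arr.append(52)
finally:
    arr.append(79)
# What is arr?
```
[28, 52, 79]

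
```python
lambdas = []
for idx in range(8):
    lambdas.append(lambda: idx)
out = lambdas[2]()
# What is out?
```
7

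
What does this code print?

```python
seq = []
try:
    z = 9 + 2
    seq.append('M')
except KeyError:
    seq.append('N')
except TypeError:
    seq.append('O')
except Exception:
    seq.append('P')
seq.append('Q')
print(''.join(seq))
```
MQ

No exception, try block completes normally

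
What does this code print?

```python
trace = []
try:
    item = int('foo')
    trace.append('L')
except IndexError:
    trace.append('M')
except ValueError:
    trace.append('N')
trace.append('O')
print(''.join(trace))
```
NO

ValueError is caught by its specific handler, not IndexError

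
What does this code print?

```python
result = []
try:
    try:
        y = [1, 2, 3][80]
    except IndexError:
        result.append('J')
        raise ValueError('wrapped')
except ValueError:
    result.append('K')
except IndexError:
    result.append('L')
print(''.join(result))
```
JK

New ValueError raised, caught by outer ValueError handler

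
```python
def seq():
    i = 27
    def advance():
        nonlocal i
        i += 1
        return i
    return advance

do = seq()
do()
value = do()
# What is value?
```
29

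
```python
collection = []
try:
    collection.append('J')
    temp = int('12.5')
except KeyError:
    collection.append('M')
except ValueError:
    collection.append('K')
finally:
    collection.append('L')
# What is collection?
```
['J', 'K', 'L']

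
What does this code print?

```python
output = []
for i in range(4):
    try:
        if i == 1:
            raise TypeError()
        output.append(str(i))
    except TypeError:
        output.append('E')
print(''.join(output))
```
0E23

Exception on i=1 caught, loop continues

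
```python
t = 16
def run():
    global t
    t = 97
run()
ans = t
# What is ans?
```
97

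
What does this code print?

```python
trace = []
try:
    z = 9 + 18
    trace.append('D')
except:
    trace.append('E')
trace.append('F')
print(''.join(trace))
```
DF

No exception, try block completes normally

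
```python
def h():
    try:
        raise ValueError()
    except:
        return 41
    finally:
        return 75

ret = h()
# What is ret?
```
75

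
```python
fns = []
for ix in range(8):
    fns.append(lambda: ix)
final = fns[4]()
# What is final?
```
7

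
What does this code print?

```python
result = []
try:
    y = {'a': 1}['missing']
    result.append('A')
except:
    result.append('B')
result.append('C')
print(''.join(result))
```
BC

Exception raised in try, caught by bare except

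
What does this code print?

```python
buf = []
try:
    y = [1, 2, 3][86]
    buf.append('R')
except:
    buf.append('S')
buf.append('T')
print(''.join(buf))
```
ST

Exception raised in try, caught by bare except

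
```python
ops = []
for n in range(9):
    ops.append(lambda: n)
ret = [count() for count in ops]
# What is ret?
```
[8, 8, 8, 8, 8, 8, 8, 8, 8]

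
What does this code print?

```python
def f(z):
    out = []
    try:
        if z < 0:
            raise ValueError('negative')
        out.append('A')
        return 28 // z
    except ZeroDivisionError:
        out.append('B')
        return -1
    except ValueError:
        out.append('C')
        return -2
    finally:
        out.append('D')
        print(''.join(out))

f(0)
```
ABD

z=0 causes ZeroDivisionError, caught, finally prints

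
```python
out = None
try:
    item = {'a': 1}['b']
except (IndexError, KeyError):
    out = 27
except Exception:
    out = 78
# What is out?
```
27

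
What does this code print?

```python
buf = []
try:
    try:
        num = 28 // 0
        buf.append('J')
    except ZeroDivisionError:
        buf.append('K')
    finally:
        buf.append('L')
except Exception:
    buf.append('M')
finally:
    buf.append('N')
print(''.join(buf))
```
KLN

Both finally blocks run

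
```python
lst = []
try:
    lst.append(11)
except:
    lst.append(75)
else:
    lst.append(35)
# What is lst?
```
[11, 35]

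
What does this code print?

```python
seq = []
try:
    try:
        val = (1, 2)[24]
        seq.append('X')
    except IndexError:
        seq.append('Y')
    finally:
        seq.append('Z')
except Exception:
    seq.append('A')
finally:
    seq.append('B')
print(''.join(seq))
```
YZB

Both finally blocks run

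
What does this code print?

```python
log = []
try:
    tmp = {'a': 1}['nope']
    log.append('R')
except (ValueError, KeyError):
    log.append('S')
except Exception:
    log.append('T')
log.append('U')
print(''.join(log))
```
SU

KeyError matches tuple containing it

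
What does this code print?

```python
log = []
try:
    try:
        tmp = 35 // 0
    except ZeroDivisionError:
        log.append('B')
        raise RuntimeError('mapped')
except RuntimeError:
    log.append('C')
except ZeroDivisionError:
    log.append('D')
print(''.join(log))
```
BC

New RuntimeError raised, caught by outer RuntimeError handler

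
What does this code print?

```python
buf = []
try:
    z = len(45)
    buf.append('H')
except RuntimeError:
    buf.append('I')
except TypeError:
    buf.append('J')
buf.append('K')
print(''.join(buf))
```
JK

TypeError is caught by its specific handler, not RuntimeError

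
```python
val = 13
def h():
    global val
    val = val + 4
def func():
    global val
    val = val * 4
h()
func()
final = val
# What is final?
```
68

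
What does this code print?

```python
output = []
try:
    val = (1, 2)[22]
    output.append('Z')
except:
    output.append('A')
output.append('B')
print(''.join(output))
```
AB

Exception raised in try, caught by bare except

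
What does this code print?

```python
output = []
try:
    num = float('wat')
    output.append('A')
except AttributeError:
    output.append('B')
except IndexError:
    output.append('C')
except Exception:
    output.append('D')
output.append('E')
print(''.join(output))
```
DE

ValueError not specifically caught, falls to Exception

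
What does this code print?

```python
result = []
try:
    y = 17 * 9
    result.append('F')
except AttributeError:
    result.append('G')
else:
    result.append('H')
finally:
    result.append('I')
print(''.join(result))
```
FHI

else runs before finally when no exception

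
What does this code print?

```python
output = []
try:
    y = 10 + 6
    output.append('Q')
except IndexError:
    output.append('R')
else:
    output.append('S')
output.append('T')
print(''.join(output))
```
QST

else block runs when no exception occurs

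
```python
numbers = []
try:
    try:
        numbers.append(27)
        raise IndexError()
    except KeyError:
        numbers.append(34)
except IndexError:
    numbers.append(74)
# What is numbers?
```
[27, 74]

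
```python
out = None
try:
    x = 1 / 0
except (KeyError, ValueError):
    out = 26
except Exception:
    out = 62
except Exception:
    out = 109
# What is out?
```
62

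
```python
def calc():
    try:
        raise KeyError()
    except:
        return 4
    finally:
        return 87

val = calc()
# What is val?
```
87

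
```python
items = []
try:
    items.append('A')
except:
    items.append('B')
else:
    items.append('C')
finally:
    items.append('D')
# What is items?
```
['A', 'C', 'D']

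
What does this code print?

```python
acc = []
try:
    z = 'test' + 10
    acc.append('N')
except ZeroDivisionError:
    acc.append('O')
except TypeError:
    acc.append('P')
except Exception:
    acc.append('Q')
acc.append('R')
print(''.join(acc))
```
PR

TypeError matches before generic Exception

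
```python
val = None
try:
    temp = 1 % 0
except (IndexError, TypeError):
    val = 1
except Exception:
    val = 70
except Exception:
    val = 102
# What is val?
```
70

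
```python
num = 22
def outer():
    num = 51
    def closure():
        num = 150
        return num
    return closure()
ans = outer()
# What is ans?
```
150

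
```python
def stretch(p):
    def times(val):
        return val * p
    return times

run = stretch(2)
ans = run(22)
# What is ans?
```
44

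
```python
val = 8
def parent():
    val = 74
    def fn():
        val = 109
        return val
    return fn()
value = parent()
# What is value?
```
109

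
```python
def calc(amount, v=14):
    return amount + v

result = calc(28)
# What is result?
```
42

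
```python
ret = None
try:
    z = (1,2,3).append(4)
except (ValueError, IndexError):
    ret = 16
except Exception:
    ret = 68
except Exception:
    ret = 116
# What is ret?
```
68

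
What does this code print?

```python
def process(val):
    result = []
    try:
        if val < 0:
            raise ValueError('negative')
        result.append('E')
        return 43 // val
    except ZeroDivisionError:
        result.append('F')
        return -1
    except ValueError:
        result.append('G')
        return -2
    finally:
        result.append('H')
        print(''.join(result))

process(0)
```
EFH

val=0 causes ZeroDivisionError, caught, finally prints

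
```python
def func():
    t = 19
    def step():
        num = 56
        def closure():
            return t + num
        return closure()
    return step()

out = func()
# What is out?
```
75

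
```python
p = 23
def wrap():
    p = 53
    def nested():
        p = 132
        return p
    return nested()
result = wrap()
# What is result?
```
132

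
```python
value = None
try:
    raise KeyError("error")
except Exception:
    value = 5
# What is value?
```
5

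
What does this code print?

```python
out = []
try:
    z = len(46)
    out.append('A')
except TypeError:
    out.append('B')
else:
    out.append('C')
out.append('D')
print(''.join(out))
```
BD

else block skipped when exception is caught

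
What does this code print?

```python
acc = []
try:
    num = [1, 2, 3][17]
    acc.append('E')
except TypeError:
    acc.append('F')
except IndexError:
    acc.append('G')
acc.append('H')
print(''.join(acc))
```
GH

IndexError is caught by its specific handler, not TypeError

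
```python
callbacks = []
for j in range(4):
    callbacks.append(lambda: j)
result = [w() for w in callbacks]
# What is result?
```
[3, 3, 3, 3]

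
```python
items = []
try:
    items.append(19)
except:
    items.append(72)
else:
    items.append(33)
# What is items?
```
[19, 33]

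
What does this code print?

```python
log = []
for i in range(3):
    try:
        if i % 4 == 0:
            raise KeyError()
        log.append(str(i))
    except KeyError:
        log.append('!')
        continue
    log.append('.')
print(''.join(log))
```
!1.2.

continue in except skips rest of loop body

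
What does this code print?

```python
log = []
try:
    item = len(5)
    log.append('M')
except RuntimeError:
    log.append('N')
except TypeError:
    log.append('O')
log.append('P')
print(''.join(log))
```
OP

TypeError is caught by its specific handler, not RuntimeError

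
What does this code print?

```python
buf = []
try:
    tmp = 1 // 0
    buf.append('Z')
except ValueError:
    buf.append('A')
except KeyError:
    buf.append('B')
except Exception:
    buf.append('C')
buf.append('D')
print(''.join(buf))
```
CD

ZeroDivisionError not specifically caught, falls to Exception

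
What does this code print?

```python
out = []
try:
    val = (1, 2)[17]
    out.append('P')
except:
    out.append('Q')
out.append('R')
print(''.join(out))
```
QR

Exception raised in try, caught by bare except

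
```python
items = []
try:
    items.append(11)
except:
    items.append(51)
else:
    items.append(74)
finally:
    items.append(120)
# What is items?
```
[11, 74, 120]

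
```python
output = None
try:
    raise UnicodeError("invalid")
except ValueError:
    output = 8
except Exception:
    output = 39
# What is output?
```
8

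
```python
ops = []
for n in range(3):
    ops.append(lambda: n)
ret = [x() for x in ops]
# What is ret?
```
[2, 2, 2]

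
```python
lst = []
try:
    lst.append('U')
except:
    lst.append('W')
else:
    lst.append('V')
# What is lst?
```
['U', 'V']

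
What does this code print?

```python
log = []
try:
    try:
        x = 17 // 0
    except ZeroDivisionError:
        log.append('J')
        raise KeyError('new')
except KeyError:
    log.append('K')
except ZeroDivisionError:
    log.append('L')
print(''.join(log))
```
JK

New KeyError raised, caught by outer KeyError handler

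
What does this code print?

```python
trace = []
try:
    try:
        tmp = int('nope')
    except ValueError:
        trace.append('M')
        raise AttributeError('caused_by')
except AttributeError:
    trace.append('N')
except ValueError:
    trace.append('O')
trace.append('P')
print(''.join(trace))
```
MNP

AttributeError raised and caught, original ValueError not re-raised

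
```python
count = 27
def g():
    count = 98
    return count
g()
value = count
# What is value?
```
27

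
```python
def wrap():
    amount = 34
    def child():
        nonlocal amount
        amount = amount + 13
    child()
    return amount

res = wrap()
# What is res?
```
47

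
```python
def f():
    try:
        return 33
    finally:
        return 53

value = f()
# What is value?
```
53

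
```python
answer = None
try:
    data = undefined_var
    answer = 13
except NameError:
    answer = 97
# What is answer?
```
97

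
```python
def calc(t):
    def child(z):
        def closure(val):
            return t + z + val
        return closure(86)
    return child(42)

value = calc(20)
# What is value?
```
148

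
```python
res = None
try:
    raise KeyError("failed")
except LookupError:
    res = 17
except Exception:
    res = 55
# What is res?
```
17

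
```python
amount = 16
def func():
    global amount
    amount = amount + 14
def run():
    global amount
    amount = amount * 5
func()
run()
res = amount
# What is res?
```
150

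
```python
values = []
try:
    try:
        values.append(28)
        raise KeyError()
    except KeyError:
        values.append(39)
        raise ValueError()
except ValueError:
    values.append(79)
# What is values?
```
[28, 39, 79]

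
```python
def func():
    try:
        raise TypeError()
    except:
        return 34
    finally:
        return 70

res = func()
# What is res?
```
70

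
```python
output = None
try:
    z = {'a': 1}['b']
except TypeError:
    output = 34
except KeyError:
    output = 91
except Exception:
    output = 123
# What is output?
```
91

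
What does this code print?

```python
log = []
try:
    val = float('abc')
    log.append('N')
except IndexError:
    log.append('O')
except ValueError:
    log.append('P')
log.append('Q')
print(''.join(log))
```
PQ

ValueError is caught by its specific handler, not IndexError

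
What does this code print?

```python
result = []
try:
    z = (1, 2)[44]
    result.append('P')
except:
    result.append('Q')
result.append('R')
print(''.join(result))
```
QR

Exception raised in try, caught by bare except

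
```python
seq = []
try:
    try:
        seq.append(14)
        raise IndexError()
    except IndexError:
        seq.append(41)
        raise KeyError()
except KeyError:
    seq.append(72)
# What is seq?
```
[14, 41, 72]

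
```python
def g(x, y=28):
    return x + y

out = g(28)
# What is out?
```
56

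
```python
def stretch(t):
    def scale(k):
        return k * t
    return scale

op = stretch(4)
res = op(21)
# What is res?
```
84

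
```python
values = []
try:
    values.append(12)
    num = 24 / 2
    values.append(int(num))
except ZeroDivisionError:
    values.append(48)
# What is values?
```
[12, 12]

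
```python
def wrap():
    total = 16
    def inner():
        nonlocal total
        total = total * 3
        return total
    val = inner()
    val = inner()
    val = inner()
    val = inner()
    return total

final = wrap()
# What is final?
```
1296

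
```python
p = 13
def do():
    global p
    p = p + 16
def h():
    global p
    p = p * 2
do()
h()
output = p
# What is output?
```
58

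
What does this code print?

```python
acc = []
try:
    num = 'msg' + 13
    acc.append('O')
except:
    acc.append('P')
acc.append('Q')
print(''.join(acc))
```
PQ

Exception raised in try, caught by bare except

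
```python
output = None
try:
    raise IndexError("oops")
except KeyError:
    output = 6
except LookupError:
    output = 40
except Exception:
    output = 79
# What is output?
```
40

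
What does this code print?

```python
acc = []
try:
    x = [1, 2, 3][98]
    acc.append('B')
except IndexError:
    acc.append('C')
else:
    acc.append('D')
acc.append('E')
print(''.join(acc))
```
CE

else block skipped when exception is caught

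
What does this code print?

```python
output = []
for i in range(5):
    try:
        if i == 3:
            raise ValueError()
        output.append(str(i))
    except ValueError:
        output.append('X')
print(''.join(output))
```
012X4

Exception on i=3 caught, loop continues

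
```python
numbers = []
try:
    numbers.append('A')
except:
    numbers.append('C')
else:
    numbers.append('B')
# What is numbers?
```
['A', 'B']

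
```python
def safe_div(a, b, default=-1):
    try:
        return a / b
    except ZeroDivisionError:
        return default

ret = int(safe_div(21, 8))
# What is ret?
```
2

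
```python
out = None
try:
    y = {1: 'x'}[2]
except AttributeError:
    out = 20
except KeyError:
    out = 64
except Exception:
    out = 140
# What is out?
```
64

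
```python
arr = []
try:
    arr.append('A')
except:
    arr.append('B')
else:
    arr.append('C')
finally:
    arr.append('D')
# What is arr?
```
['A', 'C', 'D']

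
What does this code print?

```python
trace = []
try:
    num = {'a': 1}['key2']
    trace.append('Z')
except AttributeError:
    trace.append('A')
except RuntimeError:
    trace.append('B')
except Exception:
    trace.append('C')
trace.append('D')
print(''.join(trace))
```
CD

KeyError not specifically caught, falls to Exception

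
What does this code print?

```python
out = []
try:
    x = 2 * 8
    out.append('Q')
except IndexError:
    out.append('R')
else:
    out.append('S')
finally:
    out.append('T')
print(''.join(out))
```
QST

else runs before finally when no exception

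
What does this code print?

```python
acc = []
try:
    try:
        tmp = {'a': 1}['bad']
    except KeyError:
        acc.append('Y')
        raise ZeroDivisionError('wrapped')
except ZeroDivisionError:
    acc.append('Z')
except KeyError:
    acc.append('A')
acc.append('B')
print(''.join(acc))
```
YZB

ZeroDivisionError raised and caught, original KeyError not re-raised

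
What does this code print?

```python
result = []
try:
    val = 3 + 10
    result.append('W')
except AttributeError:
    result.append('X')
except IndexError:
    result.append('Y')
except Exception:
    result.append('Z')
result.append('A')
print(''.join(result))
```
WA

No exception, try block completes normally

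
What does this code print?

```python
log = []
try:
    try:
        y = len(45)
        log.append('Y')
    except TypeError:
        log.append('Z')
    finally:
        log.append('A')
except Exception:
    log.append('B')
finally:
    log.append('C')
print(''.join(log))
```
ZAC

Both finally blocks run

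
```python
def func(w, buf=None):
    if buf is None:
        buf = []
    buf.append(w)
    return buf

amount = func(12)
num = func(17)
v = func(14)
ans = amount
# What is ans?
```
[12]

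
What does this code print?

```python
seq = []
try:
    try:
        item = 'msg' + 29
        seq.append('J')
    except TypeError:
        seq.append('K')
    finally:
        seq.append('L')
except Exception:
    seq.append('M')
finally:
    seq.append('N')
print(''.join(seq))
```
KLN

Both finally blocks run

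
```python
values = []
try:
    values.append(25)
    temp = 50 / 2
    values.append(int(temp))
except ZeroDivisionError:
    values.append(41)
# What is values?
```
[25, 25]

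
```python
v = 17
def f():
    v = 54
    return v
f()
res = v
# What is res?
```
17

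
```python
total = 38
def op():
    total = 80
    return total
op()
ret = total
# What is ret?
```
38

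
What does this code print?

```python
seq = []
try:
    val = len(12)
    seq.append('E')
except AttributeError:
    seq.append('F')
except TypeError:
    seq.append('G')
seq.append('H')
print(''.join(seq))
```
GH

TypeError is caught by its specific handler, not AttributeError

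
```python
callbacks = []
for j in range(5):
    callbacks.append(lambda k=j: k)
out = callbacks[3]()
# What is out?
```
3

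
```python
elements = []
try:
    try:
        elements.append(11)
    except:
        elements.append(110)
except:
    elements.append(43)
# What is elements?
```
[11]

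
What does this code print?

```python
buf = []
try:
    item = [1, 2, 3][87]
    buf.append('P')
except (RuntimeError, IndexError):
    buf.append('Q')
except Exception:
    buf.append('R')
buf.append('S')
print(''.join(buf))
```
QS

IndexError matches tuple containing it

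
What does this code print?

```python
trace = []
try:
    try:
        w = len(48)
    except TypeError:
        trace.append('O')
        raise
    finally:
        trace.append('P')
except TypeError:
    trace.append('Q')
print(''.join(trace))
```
OPQ

finally runs before re-raised exception propagates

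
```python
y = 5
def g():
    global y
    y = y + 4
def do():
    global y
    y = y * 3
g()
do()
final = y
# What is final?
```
27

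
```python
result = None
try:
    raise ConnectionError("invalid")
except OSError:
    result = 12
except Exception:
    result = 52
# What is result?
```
12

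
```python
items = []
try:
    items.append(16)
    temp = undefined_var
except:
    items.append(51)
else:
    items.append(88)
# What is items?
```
[16, 51]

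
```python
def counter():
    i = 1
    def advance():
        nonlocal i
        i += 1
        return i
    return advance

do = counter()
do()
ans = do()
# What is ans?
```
3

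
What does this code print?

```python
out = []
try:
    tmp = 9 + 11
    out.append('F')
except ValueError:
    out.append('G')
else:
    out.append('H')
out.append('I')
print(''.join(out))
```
FHI

else block runs when no exception occurs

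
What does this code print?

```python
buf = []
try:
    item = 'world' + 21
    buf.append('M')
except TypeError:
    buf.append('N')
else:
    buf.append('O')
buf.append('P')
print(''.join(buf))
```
NP

else block skipped when exception is caught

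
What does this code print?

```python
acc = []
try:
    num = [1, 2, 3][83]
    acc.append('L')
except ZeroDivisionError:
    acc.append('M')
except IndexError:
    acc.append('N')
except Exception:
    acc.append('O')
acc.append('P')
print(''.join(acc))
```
NP

IndexError matches before generic Exception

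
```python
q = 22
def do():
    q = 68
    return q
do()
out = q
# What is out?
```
22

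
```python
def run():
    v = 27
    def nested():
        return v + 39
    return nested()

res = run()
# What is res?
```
66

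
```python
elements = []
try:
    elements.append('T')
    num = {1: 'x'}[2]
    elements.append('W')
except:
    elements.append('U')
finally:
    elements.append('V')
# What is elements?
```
['T', 'U', 'V']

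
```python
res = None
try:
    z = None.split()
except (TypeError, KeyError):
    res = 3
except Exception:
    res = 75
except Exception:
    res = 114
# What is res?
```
75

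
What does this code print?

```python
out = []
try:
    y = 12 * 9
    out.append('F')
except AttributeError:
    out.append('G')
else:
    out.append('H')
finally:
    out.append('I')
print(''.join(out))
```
FHI

else runs before finally when no exception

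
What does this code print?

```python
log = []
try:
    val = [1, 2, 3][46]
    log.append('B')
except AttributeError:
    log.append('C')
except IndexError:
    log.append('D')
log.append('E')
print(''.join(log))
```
DE

IndexError is caught by its specific handler, not AttributeError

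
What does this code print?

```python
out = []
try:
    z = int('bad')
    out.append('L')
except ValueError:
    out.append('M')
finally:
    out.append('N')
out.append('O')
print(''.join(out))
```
MNO

finally always runs, even after exception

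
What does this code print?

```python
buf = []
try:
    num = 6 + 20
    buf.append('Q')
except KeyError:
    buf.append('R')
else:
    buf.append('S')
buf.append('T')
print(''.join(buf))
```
QST

else block runs when no exception occurs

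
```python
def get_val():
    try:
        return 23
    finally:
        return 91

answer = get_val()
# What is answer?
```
91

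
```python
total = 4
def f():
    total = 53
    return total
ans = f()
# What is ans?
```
53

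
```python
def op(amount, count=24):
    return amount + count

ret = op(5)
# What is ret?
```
29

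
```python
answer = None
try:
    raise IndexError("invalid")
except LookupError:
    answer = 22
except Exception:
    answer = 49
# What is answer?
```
22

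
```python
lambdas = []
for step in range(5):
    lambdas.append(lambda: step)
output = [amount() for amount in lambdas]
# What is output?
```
[4, 4, 4, 4, 4]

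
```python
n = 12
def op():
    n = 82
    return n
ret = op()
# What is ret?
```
82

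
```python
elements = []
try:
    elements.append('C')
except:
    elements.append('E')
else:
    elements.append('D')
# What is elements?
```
['C', 'D']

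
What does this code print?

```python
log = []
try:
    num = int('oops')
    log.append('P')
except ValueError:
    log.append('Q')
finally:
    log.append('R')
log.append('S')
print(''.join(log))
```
QRS

finally always runs, even after exception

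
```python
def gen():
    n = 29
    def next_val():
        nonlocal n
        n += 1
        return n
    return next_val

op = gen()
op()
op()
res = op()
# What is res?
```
32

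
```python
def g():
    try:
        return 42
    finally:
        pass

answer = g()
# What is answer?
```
42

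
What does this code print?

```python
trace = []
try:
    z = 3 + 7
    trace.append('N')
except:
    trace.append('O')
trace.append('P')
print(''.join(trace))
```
NP

No exception, try block completes normally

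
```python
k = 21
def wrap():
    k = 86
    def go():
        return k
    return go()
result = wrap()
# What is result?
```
86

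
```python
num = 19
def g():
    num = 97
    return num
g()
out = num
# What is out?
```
19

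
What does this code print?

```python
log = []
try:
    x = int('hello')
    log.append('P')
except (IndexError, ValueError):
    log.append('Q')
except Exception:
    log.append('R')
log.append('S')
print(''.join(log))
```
QS

ValueError matches tuple containing it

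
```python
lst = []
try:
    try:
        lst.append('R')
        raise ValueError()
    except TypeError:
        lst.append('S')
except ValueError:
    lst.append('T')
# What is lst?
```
['R', 'T']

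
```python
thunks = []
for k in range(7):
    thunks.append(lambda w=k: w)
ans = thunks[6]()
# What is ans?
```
6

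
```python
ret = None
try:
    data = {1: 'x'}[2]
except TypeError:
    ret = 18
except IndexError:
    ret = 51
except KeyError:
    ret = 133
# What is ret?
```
133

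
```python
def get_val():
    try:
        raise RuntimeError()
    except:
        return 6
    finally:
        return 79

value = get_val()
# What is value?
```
79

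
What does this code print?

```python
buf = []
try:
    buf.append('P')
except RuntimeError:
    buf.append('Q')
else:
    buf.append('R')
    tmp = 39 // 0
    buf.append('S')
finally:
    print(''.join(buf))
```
PR

Try succeeds, else appends 'R', ZeroDivisionError in else is uncaught, finally prints before exception propagates ('S' never appended)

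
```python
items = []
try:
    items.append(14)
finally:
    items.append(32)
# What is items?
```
[14, 32]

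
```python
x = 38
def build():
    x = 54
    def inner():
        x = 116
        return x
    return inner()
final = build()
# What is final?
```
116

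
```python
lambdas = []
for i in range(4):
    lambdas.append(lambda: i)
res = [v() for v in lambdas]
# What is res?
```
[3, 3, 3, 3]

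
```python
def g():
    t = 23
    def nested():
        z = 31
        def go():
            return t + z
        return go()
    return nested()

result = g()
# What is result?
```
54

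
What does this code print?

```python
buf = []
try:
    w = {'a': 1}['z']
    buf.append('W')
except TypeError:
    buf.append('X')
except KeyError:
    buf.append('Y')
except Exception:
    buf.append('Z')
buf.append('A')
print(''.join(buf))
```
YA

KeyError matches before generic Exception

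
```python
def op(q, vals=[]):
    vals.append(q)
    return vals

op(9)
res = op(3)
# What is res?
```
[9, 3]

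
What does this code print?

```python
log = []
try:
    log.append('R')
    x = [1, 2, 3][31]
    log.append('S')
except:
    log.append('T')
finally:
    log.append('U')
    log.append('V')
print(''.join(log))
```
RTUV

Code before exception runs, then except, then all of finally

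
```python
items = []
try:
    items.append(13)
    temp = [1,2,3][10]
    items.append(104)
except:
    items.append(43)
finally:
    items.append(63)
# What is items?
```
[13, 43, 63]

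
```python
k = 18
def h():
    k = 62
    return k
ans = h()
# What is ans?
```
62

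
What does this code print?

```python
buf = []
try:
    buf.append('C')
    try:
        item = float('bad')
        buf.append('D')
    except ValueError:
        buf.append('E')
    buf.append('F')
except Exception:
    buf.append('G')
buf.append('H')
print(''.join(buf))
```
CEFH

Inner exception caught by inner handler, outer continues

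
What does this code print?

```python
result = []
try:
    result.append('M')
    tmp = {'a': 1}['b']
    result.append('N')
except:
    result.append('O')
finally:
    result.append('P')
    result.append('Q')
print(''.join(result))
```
MOPQ

Code before exception runs, then except, then all of finally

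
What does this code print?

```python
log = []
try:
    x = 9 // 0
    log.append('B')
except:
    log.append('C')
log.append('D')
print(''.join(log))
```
CD

Exception raised in try, caught by bare except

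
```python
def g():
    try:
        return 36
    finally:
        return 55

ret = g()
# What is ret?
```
55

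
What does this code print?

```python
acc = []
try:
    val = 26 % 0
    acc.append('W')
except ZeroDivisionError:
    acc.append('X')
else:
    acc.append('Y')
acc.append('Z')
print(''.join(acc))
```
XZ

else block skipped when exception is caught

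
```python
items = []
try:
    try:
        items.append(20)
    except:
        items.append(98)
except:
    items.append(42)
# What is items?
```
[20]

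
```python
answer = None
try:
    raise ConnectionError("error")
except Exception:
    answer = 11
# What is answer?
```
11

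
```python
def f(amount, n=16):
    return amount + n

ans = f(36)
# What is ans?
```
52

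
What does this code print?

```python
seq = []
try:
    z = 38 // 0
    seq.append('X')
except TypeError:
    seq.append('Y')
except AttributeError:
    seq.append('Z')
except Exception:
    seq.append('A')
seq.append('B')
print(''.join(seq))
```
AB

ZeroDivisionError not specifically caught, falls to Exception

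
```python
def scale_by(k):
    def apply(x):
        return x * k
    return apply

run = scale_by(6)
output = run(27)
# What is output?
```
162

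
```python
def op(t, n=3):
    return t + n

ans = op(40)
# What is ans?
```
43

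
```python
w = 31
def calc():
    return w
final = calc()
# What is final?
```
31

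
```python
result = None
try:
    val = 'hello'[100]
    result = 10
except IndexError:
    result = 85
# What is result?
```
85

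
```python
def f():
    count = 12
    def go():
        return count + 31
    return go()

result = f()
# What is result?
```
43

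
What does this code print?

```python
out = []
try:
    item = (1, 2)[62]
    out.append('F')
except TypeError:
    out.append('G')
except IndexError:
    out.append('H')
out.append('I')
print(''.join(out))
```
HI

IndexError is caught by its specific handler, not TypeError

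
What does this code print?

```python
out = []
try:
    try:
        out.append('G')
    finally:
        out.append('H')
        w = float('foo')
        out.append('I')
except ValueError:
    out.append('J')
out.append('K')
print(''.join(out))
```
GHJK

Exception in inner finally caught by outer except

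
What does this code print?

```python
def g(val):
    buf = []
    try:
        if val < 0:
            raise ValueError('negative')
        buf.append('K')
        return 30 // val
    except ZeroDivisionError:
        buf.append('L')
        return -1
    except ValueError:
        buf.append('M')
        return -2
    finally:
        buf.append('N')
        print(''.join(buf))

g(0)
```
KLN

val=0 causes ZeroDivisionError, caught, finally prints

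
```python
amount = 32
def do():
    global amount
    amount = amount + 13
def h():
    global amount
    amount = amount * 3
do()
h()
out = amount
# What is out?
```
135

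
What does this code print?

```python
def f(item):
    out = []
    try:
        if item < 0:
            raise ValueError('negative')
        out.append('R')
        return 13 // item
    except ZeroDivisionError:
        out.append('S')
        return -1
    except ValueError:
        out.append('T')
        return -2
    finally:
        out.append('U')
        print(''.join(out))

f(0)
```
RSU

item=0 causes ZeroDivisionError, caught, finally prints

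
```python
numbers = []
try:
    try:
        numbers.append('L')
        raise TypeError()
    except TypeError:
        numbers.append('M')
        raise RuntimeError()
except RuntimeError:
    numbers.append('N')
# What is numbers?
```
['L', 'M', 'N']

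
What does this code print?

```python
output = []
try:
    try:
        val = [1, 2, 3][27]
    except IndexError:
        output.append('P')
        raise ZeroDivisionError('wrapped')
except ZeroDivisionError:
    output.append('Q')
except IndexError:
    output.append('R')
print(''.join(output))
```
PQ

New ZeroDivisionError raised, caught by outer ZeroDivisionError handler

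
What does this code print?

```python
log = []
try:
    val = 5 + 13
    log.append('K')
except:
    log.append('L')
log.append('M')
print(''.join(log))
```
KM

No exception, try block completes normally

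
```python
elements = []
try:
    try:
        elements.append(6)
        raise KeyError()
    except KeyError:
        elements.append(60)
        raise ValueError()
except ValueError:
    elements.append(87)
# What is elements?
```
[6, 60, 87]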